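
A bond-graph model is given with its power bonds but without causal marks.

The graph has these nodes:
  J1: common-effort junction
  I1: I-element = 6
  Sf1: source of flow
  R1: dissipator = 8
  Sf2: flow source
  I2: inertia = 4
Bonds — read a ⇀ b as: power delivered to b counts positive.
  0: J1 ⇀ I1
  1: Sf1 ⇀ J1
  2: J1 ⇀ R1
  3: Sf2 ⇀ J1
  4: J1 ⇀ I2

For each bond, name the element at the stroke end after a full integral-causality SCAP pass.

#0 →I1
#1 →Sf1
#2 →J1
#3 →Sf2
#4 →I2

#1 stroke→Sf1  (source Sf1 imposes f)
#3 stroke→Sf2  (Sf2 (Sf) sets flow on bond)
#0 stroke→I1  (prefer integral on I1)
#4 stroke→I2  (I2 integral (f out))
#2 stroke→J1  (J1: last free bond brings effort in)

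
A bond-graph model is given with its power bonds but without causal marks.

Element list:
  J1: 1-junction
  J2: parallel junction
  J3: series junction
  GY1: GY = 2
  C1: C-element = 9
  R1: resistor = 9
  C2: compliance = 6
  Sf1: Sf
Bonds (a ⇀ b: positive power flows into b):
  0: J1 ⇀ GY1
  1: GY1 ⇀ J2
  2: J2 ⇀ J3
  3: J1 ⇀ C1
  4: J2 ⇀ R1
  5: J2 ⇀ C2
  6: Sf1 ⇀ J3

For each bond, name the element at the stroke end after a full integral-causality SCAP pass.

β6 stroke at Sf1  (Sf1 (Sf) sets flow on bond)
β2 stroke at J3  (common-f at J3 fixed by 6)
β3 stroke at J1  (C1 outputs effort q/C1)
β0 stroke at GY1  (closing 1-jn rule on J1)
β1 stroke at GY1  (through GY1, causality inverts; strokes same side of GY1)
β5 stroke at J2  (C2 outputs effort q/C2)
β4 stroke at R1  (0-jn J2 has e-setter on 5)

β0 |GY1
β1 |GY1
β2 |J3
β3 |J1
β4 |R1
β5 |J2
β6 |Sf1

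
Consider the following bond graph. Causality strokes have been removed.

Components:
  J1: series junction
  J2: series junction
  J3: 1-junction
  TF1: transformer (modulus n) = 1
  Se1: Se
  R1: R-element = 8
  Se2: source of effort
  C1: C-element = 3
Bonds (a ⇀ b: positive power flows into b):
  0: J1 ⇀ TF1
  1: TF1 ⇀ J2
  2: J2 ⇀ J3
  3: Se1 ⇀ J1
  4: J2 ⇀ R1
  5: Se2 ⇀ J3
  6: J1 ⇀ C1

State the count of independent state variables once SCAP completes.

bond 3 |J1  (Se1 fixes effort; stroke away)
bond 5 |J3  (source Se2 imposes e)
bond 2 |J2  (J3: last free bond brings flow in)
bond 6 |J1  (C1 outputs effort q/C1)
bond 0 |TF1  (J1 needs exactly one f-in)
bond 1 |J2  (TF1: transformer flips bond 0)
bond 4 |R1  (J2: last free bond brings flow in)

1  (C1 all integral)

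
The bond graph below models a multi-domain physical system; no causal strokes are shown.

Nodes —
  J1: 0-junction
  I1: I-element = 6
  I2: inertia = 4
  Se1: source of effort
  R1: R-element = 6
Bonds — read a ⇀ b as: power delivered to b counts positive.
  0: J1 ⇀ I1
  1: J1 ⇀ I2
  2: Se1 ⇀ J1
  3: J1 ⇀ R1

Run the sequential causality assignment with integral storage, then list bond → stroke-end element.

#0 stroke at I1
#1 stroke at I2
#2 stroke at J1
#3 stroke at R1

β2 |J1  (Se1 (Se) sets effort on bond)
β0 |I1  (J1: bond 2 brought effort, rest push out)
β1 |I2  (J1: bond 2 brought effort, rest push out)
β3 |R1  (common-e at J1 fixed by 2)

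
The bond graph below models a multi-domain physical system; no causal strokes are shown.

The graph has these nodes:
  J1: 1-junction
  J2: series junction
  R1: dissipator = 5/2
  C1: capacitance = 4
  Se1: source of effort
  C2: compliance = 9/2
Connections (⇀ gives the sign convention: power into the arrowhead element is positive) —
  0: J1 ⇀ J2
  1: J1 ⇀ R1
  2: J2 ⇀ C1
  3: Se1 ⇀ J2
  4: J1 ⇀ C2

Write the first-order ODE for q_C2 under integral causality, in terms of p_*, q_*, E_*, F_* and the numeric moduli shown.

dq_C2/dt = 2*E_Se1/5 - q_C1/10 - 4*q_C2/45

β3 →J2  (source Se1 imposes e)
β2 →J2  (C1 outputs effort q/C1)
β0 →J1  (J2 needs exactly one f-in)
β4 →J1  (C2: C, integral causality)
β1 →R1  (closing 1-jn rule on J1)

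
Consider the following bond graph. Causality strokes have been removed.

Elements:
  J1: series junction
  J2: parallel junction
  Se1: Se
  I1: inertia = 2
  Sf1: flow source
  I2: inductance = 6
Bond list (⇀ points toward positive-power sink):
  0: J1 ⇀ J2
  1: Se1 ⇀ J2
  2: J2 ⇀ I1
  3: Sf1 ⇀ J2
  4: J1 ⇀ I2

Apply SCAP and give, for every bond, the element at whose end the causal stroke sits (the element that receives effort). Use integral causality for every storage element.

bond 0 stroke at J1
bond 1 stroke at J2
bond 2 stroke at I1
bond 3 stroke at Sf1
bond 4 stroke at I2

β1 |J2  (Se1 (Se) sets effort on bond)
β3 |Sf1  (Sf1: flow source, stroke at near end)
β0 |J1  (J2 effort already set via bond 1)
β2 |I1  (0-jn J2 has e-setter on 1)
β4 |I2  (J1 needs exactly one f-in)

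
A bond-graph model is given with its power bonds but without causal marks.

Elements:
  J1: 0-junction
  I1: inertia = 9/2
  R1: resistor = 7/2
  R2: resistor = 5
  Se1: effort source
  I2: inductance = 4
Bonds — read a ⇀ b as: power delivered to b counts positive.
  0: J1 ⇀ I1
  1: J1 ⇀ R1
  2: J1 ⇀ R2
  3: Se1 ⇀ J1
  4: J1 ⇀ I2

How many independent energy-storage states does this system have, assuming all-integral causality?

2  (I1, I2 all integral)

β3 stroke at J1  (Se1 fixes effort; stroke away)
β0 stroke at I1  (J1 effort already set via bond 3)
β1 stroke at R1  (J1: bond 3 brought effort, rest push out)
β2 stroke at R2  (J1 effort already set via bond 3)
β4 stroke at I2  (common-e at J1 fixed by 3)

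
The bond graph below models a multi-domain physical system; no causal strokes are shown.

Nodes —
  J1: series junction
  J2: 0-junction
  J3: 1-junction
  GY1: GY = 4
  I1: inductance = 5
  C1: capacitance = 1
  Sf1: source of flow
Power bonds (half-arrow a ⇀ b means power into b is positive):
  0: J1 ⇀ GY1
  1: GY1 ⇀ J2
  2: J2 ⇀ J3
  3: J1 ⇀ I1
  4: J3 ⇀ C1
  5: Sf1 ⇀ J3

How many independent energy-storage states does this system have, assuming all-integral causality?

β5 |Sf1  (Sf1 (Sf) sets flow on bond)
β2 |J3  (1-jn J3 has f-setter on 5)
β4 |J3  (J3: bond 5 brought flow, rest push out)
β1 |J2  (closing 0-jn rule on J2)
β0 |J1  (GY GY1: same side as bond 1)
β3 |I1  (only one flow-in slot at J1)

2  (C1, I1 all integral)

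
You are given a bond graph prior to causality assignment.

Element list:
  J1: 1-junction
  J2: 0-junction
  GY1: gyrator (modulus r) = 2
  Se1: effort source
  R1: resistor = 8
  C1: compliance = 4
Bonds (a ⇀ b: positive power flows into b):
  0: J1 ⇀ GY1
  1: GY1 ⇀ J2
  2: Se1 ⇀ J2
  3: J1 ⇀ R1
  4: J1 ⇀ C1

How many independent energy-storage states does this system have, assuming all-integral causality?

#2 →J2  (Se1 fixes effort; stroke away)
#1 →GY1  (common-e at J2 fixed by 2)
#0 →GY1  (GY1: gyrator matches bond 1)
#3 →J1  (J1: bond 0 brought flow, rest push out)
#4 →J1  (common-f at J1 fixed by 0)

1  (C1 all integral)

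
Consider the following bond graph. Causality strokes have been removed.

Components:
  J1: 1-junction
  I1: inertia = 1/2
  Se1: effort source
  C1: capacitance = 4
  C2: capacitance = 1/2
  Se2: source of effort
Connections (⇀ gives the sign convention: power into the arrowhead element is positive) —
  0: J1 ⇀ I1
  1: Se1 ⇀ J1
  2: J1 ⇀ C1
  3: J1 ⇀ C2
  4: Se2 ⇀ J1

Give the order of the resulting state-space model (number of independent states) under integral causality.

3  (C1, C2, I1 all integral)

#1 →J1  (source Se1 imposes e)
#4 →J1  (Se2 (Se) sets effort on bond)
#0 →I1  (I1 outputs flow p/I1)
#2 →J1  (common-f at J1 fixed by 0)
#3 →J1  (1-jn J1 has f-setter on 0)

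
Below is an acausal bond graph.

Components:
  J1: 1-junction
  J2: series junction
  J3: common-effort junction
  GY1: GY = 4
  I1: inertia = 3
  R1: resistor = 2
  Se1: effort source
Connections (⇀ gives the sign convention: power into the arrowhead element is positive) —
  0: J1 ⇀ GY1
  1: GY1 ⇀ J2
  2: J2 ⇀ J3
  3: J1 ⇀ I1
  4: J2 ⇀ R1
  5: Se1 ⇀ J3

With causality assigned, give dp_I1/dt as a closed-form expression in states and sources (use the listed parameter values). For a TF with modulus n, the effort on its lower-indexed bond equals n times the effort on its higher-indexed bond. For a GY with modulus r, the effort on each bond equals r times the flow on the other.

dp_I1/dt = 2*E_Se1 - 8*p_I1/3

b5 stroke→J3  (Se1 fixes effort; stroke away)
b2 stroke→J2  (common-e at J3 fixed by 5)
b3 stroke→I1  (prefer integral on I1)
b0 stroke→J1  (J1: bond 3 brought flow, rest push out)
b1 stroke→J2  (GY1: gyrator matches bond 0)
b4 stroke→R1  (J2 needs exactly one f-in)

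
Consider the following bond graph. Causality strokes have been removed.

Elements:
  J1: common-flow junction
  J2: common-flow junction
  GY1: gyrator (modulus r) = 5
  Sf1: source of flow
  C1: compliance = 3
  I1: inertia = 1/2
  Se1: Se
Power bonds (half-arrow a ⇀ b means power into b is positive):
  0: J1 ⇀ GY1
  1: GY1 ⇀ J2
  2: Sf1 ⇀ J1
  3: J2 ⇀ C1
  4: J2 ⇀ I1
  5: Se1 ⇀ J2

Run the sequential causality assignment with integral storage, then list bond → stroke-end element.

β2 |Sf1  (Sf1: flow source, stroke at near end)
β5 |J2  (source Se1 imposes e)
β0 |J1  (common-f at J1 fixed by 2)
β1 |J2  (GY1 both-in/both-out from 0)
β3 |J2  (C1 outputs effort q/C1)
β4 |I1  (closing 1-jn rule on J2)

#0 |J1
#1 |J2
#2 |Sf1
#3 |J2
#4 |I1
#5 |J2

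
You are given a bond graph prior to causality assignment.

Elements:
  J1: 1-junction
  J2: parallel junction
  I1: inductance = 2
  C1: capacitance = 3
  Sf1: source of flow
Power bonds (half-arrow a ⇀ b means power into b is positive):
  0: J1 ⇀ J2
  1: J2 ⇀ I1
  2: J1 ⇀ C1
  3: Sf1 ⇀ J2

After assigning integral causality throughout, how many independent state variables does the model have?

2  (C1, I1 all integral)

bond 3 stroke→Sf1  (source Sf1 imposes f)
bond 1 stroke→I1  (I1 integral (f out))
bond 0 stroke→J2  (J2: last free bond brings effort in)
bond 2 stroke→J1  (J1: bond 0 brought flow, rest push out)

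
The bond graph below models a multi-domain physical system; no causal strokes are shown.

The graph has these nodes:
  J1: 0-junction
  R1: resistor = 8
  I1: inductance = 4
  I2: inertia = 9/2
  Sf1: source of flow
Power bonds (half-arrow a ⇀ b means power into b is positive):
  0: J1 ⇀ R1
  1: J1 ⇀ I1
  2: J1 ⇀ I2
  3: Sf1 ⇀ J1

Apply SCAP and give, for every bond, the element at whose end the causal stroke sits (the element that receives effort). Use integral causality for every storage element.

#0 stroke at J1
#1 stroke at I1
#2 stroke at I2
#3 stroke at Sf1

b3 stroke at Sf1  (Sf1 (Sf) sets flow on bond)
b1 stroke at I1  (prefer integral on I1)
b2 stroke at I2  (I2 outputs flow p/I2)
b0 stroke at J1  (J1 needs exactly one e-in)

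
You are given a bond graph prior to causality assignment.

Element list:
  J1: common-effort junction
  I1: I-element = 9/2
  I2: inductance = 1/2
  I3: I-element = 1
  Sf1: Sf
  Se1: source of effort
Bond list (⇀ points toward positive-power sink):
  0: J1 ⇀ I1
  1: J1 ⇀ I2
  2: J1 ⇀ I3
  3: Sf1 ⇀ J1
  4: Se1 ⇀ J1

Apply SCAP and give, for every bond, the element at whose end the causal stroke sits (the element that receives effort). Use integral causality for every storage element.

bond 0 stroke→I1
bond 1 stroke→I2
bond 2 stroke→I3
bond 3 stroke→Sf1
bond 4 stroke→J1

bond 3 |Sf1  (Sf1 (Sf) sets flow on bond)
bond 4 |J1  (Se1 fixes effort; stroke away)
bond 0 |I1  (J1: bond 4 brought effort, rest push out)
bond 1 |I2  (J1 effort already set via bond 4)
bond 2 |I3  (common-e at J1 fixed by 4)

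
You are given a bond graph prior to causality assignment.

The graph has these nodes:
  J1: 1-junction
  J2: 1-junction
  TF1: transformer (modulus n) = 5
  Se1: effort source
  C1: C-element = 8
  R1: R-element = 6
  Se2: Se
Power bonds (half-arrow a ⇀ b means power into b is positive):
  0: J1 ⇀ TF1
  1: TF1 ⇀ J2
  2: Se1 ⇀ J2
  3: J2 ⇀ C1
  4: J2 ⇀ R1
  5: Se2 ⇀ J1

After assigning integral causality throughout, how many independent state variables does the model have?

β2 →J2  (Se1: effort source, stroke at far end)
β5 →J1  (Se2 (Se) sets effort on bond)
β0 →TF1  (closing 1-jn rule on J1)
β1 →J2  (TF1: transformer flips bond 0)
β3 →J2  (C1 integral (e out))
β4 →R1  (J2: last free bond brings flow in)

1  (C1 all integral)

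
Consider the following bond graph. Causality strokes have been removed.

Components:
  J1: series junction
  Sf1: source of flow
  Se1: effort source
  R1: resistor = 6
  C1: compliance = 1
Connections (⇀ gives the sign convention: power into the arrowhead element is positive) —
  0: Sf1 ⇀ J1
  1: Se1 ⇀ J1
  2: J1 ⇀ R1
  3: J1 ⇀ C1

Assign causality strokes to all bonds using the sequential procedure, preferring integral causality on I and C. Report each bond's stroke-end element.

bond 0 stroke at Sf1  (Sf1: flow source, stroke at near end)
bond 1 stroke at J1  (Se1 fixes effort; stroke away)
bond 2 stroke at J1  (J1: bond 0 brought flow, rest push out)
bond 3 stroke at J1  (1-jn J1 has f-setter on 0)

bond 0 |Sf1
bond 1 |J1
bond 2 |J1
bond 3 |J1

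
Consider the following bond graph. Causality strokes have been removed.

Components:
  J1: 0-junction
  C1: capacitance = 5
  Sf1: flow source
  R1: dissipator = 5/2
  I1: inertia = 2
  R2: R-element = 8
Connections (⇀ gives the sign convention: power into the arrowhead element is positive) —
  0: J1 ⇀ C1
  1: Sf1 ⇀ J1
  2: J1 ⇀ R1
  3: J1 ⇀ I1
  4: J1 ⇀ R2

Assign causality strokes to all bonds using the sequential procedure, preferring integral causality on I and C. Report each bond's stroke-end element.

b1 |Sf1  (Sf1: flow source, stroke at near end)
b0 |J1  (C1 integral (e out))
b2 |R1  (0-jn J1 has e-setter on 0)
b3 |I1  (common-e at J1 fixed by 0)
b4 |R2  (common-e at J1 fixed by 0)

b0 →J1
b1 →Sf1
b2 →R1
b3 →I1
b4 →R2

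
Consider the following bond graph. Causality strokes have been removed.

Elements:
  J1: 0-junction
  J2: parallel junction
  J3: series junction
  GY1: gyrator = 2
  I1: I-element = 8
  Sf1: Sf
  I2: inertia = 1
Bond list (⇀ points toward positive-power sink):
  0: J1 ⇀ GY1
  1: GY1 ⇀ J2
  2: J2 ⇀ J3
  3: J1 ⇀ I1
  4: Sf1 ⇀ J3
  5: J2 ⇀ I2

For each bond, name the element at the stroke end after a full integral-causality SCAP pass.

#0 stroke at J1
#1 stroke at J2
#2 stroke at J3
#3 stroke at I1
#4 stroke at Sf1
#5 stroke at I2

#4 stroke→Sf1  (Sf1 (Sf) sets flow on bond)
#2 stroke→J3  (common-f at J3 fixed by 4)
#3 stroke→I1  (I1: I, integral causality)
#0 stroke→J1  (J1: last free bond brings effort in)
#1 stroke→J2  (through GY1, causality inverts; strokes same side of GY1)
#5 stroke→I2  (J2: bond 1 brought effort, rest push out)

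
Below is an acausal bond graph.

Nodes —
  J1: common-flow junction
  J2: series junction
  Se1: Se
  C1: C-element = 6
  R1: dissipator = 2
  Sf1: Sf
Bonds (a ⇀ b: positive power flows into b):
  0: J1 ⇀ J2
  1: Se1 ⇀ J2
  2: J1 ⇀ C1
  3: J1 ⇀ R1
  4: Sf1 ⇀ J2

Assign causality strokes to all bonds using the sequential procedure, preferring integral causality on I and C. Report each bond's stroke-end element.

β0 |J2
β1 |J2
β2 |J1
β3 |J1
β4 |Sf1

β1 stroke→J2  (Se1: effort source, stroke at far end)
β4 stroke→Sf1  (source Sf1 imposes f)
β0 stroke→J2  (J2 flow already set via bond 4)
β2 stroke→J1  (J1: bond 0 brought flow, rest push out)
β3 stroke→J1  (1-jn J1 has f-setter on 0)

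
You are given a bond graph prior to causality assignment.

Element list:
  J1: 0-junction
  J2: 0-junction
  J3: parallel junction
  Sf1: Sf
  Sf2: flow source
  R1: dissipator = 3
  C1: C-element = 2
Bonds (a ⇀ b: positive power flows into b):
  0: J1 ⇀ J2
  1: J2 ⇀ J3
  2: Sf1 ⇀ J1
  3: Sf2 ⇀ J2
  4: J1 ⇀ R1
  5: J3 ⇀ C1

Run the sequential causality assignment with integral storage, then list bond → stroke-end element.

#0 stroke→J1
#1 stroke→J2
#2 stroke→Sf1
#3 stroke→Sf2
#4 stroke→R1
#5 stroke→J3

bond 2 stroke→Sf1  (Sf1 (Sf) sets flow on bond)
bond 3 stroke→Sf2  (Sf2 (Sf) sets flow on bond)
bond 5 stroke→J3  (C1: C, integral causality)
bond 1 stroke→J2  (J3 effort already set via bond 5)
bond 0 stroke→J1  (common-e at J2 fixed by 1)
bond 4 stroke→R1  (J1 effort already set via bond 0)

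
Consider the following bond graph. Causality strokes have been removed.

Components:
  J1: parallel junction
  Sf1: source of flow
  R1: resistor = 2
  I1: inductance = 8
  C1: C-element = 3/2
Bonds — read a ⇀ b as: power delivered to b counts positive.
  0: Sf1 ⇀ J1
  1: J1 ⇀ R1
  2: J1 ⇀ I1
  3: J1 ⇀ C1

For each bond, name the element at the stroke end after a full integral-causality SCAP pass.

b0 →Sf1
b1 →R1
b2 →I1
b3 →J1

#0 |Sf1  (Sf1 (Sf) sets flow on bond)
#2 |I1  (prefer integral on I1)
#3 |J1  (C1 integral (e out))
#1 |R1  (common-e at J1 fixed by 3)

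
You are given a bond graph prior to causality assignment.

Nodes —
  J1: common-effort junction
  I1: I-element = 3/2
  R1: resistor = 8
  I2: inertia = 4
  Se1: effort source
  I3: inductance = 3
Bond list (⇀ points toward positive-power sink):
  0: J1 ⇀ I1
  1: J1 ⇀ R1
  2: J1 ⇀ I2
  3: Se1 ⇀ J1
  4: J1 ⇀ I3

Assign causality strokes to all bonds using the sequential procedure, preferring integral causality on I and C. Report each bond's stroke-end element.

#3 stroke at J1  (source Se1 imposes e)
#0 stroke at I1  (J1 effort already set via bond 3)
#1 stroke at R1  (0-jn J1 has e-setter on 3)
#2 stroke at I2  (0-jn J1 has e-setter on 3)
#4 stroke at I3  (J1 effort already set via bond 3)

#0 |I1
#1 |R1
#2 |I2
#3 |J1
#4 |I3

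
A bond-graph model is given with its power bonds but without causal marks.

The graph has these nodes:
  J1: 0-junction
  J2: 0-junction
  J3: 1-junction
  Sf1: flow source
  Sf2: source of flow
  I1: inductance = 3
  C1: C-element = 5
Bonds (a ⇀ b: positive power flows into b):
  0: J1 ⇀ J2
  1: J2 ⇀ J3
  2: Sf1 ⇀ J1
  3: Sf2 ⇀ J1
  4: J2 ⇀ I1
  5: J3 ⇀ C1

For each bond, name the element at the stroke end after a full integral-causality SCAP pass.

#0 stroke at J1
#1 stroke at J2
#2 stroke at Sf1
#3 stroke at Sf2
#4 stroke at I1
#5 stroke at J3

bond 2 →Sf1  (Sf1 fixes flow; stroke at Sf1)
bond 3 →Sf2  (Sf2 fixes flow; stroke at Sf2)
bond 0 →J1  (J1 needs exactly one e-in)
bond 4 →I1  (prefer integral on I1)
bond 1 →J2  (closing 0-jn rule on J2)
bond 5 →J3  (1-jn J3 has f-setter on 1)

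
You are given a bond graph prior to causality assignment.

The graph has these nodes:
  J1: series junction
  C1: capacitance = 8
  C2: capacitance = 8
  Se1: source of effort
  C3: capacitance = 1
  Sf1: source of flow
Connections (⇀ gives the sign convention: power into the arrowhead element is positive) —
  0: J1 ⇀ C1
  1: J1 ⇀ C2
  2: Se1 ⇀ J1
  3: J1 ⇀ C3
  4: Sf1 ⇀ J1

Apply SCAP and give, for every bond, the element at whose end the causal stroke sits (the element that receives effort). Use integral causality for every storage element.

#2 |J1  (Se1 fixes effort; stroke away)
#4 |Sf1  (Sf1 (Sf) sets flow on bond)
#0 |J1  (J1: bond 4 brought flow, rest push out)
#1 |J1  (J1 flow already set via bond 4)
#3 |J1  (J1: bond 4 brought flow, rest push out)

bond 0 stroke at J1
bond 1 stroke at J1
bond 2 stroke at J1
bond 3 stroke at J1
bond 4 stroke at Sf1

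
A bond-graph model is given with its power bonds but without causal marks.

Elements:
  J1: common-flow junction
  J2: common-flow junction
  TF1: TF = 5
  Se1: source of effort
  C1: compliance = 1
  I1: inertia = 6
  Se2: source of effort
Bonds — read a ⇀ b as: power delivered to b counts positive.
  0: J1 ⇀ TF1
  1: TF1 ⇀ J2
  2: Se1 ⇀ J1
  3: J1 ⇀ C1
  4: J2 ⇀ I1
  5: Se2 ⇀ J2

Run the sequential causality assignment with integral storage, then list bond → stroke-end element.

b0 stroke→TF1
b1 stroke→J2
b2 stroke→J1
b3 stroke→J1
b4 stroke→I1
b5 stroke→J2

β2 stroke→J1  (source Se1 imposes e)
β5 stroke→J2  (Se2 fixes effort; stroke away)
β3 stroke→J1  (C1: C, integral causality)
β0 stroke→TF1  (closing 1-jn rule on J1)
β1 stroke→J2  (TF1 one-in-one-out from 0)
β4 stroke→I1  (J2: last free bond brings flow in)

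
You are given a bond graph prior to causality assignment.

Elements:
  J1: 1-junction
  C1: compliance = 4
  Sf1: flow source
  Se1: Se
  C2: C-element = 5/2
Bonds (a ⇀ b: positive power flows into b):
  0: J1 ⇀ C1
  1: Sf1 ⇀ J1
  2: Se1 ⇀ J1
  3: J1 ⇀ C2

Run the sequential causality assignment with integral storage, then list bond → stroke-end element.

bond 0 stroke→J1
bond 1 stroke→Sf1
bond 2 stroke→J1
bond 3 stroke→J1

b1 stroke at Sf1  (source Sf1 imposes f)
b2 stroke at J1  (Se1 fixes effort; stroke away)
b0 stroke at J1  (J1: bond 1 brought flow, rest push out)
b3 stroke at J1  (J1 flow already set via bond 1)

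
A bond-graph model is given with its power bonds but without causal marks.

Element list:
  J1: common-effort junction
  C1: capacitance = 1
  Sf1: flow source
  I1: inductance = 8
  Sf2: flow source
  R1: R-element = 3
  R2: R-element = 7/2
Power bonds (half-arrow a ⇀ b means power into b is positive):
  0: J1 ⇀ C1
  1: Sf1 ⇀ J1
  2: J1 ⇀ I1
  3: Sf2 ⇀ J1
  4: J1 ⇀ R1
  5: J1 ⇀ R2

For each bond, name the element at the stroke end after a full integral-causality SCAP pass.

b0 →J1
b1 →Sf1
b2 →I1
b3 →Sf2
b4 →R1
b5 →R2

β1 stroke at Sf1  (Sf1: flow source, stroke at near end)
β3 stroke at Sf2  (Sf2 fixes flow; stroke at Sf2)
β0 stroke at J1  (C1 integral (e out))
β2 stroke at I1  (J1: bond 0 brought effort, rest push out)
β4 stroke at R1  (0-jn J1 has e-setter on 0)
β5 stroke at R2  (common-e at J1 fixed by 0)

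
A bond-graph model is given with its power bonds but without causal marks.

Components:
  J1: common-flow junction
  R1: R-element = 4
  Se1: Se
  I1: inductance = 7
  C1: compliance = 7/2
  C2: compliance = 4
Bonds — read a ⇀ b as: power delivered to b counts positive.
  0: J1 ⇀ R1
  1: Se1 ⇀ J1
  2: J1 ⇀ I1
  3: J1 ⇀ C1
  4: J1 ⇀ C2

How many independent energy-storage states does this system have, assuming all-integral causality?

β1 →J1  (Se1 fixes effort; stroke away)
β2 →I1  (I1 outputs flow p/I1)
β0 →J1  (1-jn J1 has f-setter on 2)
β3 →J1  (common-f at J1 fixed by 2)
β4 →J1  (common-f at J1 fixed by 2)

3  (C1, C2, I1 all integral)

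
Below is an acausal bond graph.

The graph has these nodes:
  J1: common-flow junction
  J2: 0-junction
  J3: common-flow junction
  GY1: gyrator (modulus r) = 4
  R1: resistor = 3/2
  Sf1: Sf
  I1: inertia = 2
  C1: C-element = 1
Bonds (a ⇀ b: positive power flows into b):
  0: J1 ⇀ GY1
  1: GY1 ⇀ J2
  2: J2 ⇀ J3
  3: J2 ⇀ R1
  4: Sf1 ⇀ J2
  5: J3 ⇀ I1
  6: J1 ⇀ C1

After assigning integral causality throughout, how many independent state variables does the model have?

2  (C1, I1 all integral)

bond 4 stroke→Sf1  (Sf1 fixes flow; stroke at Sf1)
bond 5 stroke→I1  (prefer integral on I1)
bond 2 stroke→J3  (common-f at J3 fixed by 5)
bond 6 stroke→J1  (C1 outputs effort q/C1)
bond 0 stroke→GY1  (J1 needs exactly one f-in)
bond 1 stroke→GY1  (GY1: gyrator matches bond 0)
bond 3 stroke→J2  (J2: last free bond brings effort in)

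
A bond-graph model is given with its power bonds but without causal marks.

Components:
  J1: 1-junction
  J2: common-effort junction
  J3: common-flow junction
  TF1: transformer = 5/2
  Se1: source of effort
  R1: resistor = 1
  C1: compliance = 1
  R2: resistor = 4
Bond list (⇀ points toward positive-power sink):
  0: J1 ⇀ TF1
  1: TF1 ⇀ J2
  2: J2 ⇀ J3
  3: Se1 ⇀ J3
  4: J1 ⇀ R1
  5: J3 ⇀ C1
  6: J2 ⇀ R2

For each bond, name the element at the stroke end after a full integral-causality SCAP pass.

b3 |J3  (source Se1 imposes e)
b5 |J3  (C1 integral (e out))
b2 |J2  (closing 1-jn rule on J3)
b1 |TF1  (common-e at J2 fixed by 2)
b6 |R2  (common-e at J2 fixed by 2)
b0 |J1  (TF TF1: opposite of bond 1)
b4 |R1  (only one flow-in slot at J1)

β0 stroke at J1
β1 stroke at TF1
β2 stroke at J2
β3 stroke at J3
β4 stroke at R1
β5 stroke at J3
β6 stroke at R2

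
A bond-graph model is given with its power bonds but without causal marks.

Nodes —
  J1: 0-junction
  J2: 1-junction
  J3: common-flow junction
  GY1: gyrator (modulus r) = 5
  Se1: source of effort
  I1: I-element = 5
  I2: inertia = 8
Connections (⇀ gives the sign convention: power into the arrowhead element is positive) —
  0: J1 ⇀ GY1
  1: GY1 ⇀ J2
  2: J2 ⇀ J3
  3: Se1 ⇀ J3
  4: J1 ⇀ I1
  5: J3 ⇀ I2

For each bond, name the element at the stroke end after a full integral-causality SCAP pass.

b0 →J1
b1 →J2
b2 →J3
b3 →J3
b4 →I1
b5 →I2

b3 stroke at J3  (source Se1 imposes e)
b4 stroke at I1  (I1 integral (f out))
b0 stroke at J1  (J1 needs exactly one e-in)
b1 stroke at J2  (GY GY1: same side as bond 0)
b2 stroke at J3  (J2: last free bond brings flow in)
b5 stroke at I2  (J3 needs exactly one f-in)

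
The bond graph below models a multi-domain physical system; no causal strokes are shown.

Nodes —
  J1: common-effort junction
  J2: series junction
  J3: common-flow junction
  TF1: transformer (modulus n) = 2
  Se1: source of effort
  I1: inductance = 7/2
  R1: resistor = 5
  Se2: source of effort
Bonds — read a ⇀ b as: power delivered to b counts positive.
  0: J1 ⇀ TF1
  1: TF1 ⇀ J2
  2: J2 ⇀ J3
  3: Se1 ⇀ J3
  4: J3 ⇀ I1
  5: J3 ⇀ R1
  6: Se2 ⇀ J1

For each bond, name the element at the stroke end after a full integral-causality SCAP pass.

b0 |TF1
b1 |J2
b2 |J3
b3 |J3
b4 |I1
b5 |J3
b6 |J1

b3 stroke→J3  (Se1 (Se) sets effort on bond)
b6 stroke→J1  (source Se2 imposes e)
b0 stroke→TF1  (J1: bond 6 brought effort, rest push out)
b1 stroke→J2  (TF TF1: opposite of bond 0)
b2 stroke→J3  (closing 1-jn rule on J2)
b4 stroke→I1  (I1: I, integral causality)
b5 stroke→J3  (1-jn J3 has f-setter on 4)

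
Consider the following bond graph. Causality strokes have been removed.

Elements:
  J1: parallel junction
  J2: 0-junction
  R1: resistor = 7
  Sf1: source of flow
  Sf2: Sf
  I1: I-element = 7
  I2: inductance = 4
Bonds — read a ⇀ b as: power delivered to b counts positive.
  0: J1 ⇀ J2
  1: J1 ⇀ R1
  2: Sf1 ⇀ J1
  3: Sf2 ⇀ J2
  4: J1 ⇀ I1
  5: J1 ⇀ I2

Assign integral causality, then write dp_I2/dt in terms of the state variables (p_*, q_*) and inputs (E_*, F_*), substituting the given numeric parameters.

dp_I2/dt = 7*F_Sf1 + 7*F_Sf2 - p_I1 - 7*p_I2/4

β2 →Sf1  (Sf1 fixes flow; stroke at Sf1)
β3 →Sf2  (Sf2 (Sf) sets flow on bond)
β0 →J2  (J2 needs exactly one e-in)
β4 →I1  (I1 integral (f out))
β5 →I2  (I2: I, integral causality)
β1 →J1  (only one effort-in slot at J1)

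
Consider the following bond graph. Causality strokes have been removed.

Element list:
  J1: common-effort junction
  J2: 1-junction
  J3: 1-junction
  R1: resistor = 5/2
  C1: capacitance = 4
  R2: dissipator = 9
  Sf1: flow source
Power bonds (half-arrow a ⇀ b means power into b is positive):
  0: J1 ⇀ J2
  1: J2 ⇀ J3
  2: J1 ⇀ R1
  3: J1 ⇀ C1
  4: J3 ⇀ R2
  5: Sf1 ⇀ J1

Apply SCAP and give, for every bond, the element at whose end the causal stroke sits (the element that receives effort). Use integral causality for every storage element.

β0 stroke→J2
β1 stroke→J3
β2 stroke→R1
β3 stroke→J1
β4 stroke→R2
β5 stroke→Sf1

b5 stroke→Sf1  (Sf1 fixes flow; stroke at Sf1)
b3 stroke→J1  (C1 outputs effort q/C1)
b0 stroke→J2  (0-jn J1 has e-setter on 3)
b2 stroke→R1  (J1 effort already set via bond 3)
b1 stroke→J3  (J2: last free bond brings flow in)
b4 stroke→R2  (J3: last free bond brings flow in)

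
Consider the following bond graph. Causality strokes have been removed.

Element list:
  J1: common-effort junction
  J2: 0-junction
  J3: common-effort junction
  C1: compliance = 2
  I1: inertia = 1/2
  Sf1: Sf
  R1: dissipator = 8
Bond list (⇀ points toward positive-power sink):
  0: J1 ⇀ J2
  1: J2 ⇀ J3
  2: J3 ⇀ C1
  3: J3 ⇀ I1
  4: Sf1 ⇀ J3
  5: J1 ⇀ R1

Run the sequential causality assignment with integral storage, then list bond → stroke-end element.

bond 4 stroke at Sf1  (source Sf1 imposes f)
bond 2 stroke at J3  (prefer integral on C1)
bond 1 stroke at J2  (J3 effort already set via bond 2)
bond 3 stroke at I1  (0-jn J3 has e-setter on 2)
bond 0 stroke at J1  (common-e at J2 fixed by 1)
bond 5 stroke at R1  (0-jn J1 has e-setter on 0)

b0 stroke→J1
b1 stroke→J2
b2 stroke→J3
b3 stroke→I1
b4 stroke→Sf1
b5 stroke→R1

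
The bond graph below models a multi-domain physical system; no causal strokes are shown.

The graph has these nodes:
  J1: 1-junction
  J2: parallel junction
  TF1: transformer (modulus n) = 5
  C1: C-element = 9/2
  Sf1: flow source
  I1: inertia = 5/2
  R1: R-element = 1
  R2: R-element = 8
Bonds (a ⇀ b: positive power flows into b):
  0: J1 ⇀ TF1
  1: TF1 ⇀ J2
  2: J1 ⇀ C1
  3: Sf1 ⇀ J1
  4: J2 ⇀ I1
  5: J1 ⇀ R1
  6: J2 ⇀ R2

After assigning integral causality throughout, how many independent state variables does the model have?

#3 |Sf1  (source Sf1 imposes f)
#0 |J1  (common-f at J1 fixed by 3)
#2 |J1  (J1 flow already set via bond 3)
#5 |J1  (common-f at J1 fixed by 3)
#1 |TF1  (through TF1, causality passes straight; one stroke at TF1)
#4 |I1  (prefer integral on I1)
#6 |J2  (J2: last free bond brings effort in)

2  (C1, I1 all integral)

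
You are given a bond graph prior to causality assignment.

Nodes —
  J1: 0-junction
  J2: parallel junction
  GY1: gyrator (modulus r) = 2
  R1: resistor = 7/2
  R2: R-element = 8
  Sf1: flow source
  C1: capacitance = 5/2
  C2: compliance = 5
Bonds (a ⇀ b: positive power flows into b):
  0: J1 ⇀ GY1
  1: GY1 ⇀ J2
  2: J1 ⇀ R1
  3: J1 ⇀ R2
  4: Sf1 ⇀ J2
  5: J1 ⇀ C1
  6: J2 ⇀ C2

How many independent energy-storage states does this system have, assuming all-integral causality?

β4 →Sf1  (Sf1 (Sf) sets flow on bond)
β5 →J1  (prefer integral on C1)
β0 →GY1  (common-e at J1 fixed by 5)
β2 →R1  (J1: bond 5 brought effort, rest push out)
β3 →R2  (0-jn J1 has e-setter on 5)
β1 →GY1  (GY1: gyrator matches bond 0)
β6 →J2  (closing 0-jn rule on J2)

2  (C1, C2 all integral)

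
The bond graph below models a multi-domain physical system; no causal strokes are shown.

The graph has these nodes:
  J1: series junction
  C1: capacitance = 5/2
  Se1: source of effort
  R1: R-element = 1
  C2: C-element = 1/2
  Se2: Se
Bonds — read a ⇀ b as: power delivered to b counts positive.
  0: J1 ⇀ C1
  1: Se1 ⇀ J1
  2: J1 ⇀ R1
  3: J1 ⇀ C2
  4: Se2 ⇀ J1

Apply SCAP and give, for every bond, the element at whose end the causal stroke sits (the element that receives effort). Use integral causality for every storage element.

b0 |J1
b1 |J1
b2 |R1
b3 |J1
b4 |J1

#1 stroke at J1  (Se1 fixes effort; stroke away)
#4 stroke at J1  (source Se2 imposes e)
#0 stroke at J1  (C1 outputs effort q/C1)
#3 stroke at J1  (C2 integral (e out))
#2 stroke at R1  (J1 needs exactly one f-in)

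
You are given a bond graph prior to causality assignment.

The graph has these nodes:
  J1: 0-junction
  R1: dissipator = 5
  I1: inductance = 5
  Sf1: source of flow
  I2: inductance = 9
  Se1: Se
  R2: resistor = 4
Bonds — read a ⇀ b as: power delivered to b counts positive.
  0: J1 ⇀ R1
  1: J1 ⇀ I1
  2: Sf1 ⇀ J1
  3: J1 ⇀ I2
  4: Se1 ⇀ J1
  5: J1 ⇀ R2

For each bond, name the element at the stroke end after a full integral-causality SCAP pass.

#0 →R1
#1 →I1
#2 →Sf1
#3 →I2
#4 →J1
#5 →R2

β2 stroke at Sf1  (Sf1 fixes flow; stroke at Sf1)
β4 stroke at J1  (Se1 (Se) sets effort on bond)
β0 stroke at R1  (common-e at J1 fixed by 4)
β1 stroke at I1  (0-jn J1 has e-setter on 4)
β3 stroke at I2  (common-e at J1 fixed by 4)
β5 stroke at R2  (common-e at J1 fixed by 4)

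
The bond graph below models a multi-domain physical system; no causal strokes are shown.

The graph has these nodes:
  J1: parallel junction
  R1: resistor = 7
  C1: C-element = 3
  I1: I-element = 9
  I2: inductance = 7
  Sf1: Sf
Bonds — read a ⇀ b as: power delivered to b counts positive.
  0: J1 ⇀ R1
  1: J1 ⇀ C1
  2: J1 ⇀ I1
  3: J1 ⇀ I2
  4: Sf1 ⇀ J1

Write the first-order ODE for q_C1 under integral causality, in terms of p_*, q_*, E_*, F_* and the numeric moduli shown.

dq_C1/dt = F_Sf1 - p_I1/9 - p_I2/7 - q_C1/21

bond 4 |Sf1  (Sf1 fixes flow; stroke at Sf1)
bond 1 |J1  (prefer integral on C1)
bond 0 |R1  (0-jn J1 has e-setter on 1)
bond 2 |I1  (common-e at J1 fixed by 1)
bond 3 |I2  (J1: bond 1 brought effort, rest push out)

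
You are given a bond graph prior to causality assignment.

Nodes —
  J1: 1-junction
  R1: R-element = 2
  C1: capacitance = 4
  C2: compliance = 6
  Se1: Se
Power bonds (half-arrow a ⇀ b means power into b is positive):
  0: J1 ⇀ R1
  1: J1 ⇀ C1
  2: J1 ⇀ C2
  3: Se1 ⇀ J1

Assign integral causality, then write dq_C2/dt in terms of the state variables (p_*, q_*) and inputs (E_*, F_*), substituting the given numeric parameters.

b3 |J1  (source Se1 imposes e)
b1 |J1  (C1 integral (e out))
b2 |J1  (C2 outputs effort q/C2)
b0 |R1  (only one flow-in slot at J1)

dq_C2/dt = E_Se1/2 - q_C1/8 - q_C2/12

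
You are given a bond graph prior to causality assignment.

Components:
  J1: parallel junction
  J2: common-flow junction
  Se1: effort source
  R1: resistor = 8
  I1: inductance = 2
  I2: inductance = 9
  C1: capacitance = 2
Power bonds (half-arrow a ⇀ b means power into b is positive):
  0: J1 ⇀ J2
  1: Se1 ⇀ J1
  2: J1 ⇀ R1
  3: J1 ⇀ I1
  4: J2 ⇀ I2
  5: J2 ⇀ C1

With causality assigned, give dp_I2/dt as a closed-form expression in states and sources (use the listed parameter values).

dp_I2/dt = E_Se1 - q_C1/2

b1 →J1  (Se1 fixes effort; stroke away)
b0 →J2  (J1 effort already set via bond 1)
b2 →R1  (J1 effort already set via bond 1)
b3 →I1  (J1: bond 1 brought effort, rest push out)
b4 →I2  (prefer integral on I2)
b5 →J2  (common-f at J2 fixed by 4)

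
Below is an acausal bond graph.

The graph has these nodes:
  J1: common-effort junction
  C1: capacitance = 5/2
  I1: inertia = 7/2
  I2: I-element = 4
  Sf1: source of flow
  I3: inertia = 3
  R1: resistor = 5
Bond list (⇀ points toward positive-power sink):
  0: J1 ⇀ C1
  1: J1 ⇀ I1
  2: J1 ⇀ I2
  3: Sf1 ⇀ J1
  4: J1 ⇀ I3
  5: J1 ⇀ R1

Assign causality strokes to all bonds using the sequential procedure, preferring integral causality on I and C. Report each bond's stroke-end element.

bond 0 stroke→J1
bond 1 stroke→I1
bond 2 stroke→I2
bond 3 stroke→Sf1
bond 4 stroke→I3
bond 5 stroke→R1

#3 stroke at Sf1  (Sf1 (Sf) sets flow on bond)
#0 stroke at J1  (C1 integral (e out))
#1 stroke at I1  (0-jn J1 has e-setter on 0)
#2 stroke at I2  (0-jn J1 has e-setter on 0)
#4 stroke at I3  (common-e at J1 fixed by 0)
#5 stroke at R1  (0-jn J1 has e-setter on 0)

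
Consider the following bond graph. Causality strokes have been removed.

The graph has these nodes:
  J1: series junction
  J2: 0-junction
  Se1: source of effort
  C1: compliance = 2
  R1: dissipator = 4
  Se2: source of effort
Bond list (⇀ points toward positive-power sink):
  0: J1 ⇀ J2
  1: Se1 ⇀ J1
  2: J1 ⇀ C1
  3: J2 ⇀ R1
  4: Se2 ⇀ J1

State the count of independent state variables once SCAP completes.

b1 |J1  (Se1 (Se) sets effort on bond)
b4 |J1  (source Se2 imposes e)
b2 |J1  (C1 outputs effort q/C1)
b0 |J2  (only one flow-in slot at J1)
b3 |R1  (J2: bond 0 brought effort, rest push out)

1  (C1 all integral)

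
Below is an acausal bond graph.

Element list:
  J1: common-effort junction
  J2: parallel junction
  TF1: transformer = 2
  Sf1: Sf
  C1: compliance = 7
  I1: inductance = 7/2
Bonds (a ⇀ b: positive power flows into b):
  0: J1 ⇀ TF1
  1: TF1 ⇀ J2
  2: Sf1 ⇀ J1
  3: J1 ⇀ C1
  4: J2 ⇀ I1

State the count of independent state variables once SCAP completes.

#2 |Sf1  (Sf1 (Sf) sets flow on bond)
#3 |J1  (C1 outputs effort q/C1)
#0 |TF1  (common-e at J1 fixed by 3)
#1 |J2  (TF1: transformer flips bond 0)
#4 |I1  (common-e at J2 fixed by 1)

2  (C1, I1 all integral)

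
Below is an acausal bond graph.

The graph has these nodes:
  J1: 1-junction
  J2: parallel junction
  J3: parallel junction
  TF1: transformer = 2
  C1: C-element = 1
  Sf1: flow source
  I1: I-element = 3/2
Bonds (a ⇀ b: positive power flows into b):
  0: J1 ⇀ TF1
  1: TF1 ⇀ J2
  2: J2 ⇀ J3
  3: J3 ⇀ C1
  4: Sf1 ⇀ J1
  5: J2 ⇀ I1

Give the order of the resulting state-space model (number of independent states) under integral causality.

2  (C1, I1 all integral)

#4 stroke→Sf1  (source Sf1 imposes f)
#0 stroke→J1  (J1: bond 4 brought flow, rest push out)
#1 stroke→TF1  (through TF1, causality passes straight; one stroke at TF1)
#3 stroke→J3  (C1 integral (e out))
#2 stroke→J2  (0-jn J3 has e-setter on 3)
#5 stroke→I1  (J2: bond 2 brought effort, rest push out)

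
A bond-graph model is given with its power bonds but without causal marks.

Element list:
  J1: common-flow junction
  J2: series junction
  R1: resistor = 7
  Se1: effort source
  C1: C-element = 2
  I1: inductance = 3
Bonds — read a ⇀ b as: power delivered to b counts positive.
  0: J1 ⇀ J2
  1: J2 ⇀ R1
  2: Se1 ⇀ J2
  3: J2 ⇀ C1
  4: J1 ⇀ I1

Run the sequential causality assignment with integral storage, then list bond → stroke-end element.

bond 2 →J2  (Se1 (Se) sets effort on bond)
bond 3 →J2  (C1 integral (e out))
bond 4 →I1  (prefer integral on I1)
bond 0 →J1  (J1 flow already set via bond 4)
bond 1 →J2  (1-jn J2 has f-setter on 0)

β0 stroke at J1
β1 stroke at J2
β2 stroke at J2
β3 stroke at J2
β4 stroke at I1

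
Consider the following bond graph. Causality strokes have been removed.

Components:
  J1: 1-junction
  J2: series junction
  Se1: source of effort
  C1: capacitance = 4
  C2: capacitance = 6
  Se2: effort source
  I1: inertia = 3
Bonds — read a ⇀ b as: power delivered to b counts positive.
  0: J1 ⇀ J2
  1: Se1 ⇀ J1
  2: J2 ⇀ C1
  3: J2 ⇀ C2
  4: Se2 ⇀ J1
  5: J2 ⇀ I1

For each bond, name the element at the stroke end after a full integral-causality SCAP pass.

#0 stroke at J2
#1 stroke at J1
#2 stroke at J2
#3 stroke at J2
#4 stroke at J1
#5 stroke at I1

b1 stroke at J1  (source Se1 imposes e)
b4 stroke at J1  (Se2 fixes effort; stroke away)
b0 stroke at J2  (closing 1-jn rule on J1)
b2 stroke at J2  (prefer integral on C1)
b3 stroke at J2  (C2 integral (e out))
b5 stroke at I1  (J2: last free bond brings flow in)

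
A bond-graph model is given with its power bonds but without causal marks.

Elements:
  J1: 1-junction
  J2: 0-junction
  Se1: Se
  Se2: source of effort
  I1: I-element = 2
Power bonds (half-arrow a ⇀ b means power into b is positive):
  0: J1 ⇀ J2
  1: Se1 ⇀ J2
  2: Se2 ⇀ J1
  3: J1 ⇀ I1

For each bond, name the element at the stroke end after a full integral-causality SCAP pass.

bond 0 stroke→J1
bond 1 stroke→J2
bond 2 stroke→J1
bond 3 stroke→I1

bond 1 stroke→J2  (Se1 (Se) sets effort on bond)
bond 2 stroke→J1  (Se2 fixes effort; stroke away)
bond 0 stroke→J1  (J2 effort already set via bond 1)
bond 3 stroke→I1  (only one flow-in slot at J1)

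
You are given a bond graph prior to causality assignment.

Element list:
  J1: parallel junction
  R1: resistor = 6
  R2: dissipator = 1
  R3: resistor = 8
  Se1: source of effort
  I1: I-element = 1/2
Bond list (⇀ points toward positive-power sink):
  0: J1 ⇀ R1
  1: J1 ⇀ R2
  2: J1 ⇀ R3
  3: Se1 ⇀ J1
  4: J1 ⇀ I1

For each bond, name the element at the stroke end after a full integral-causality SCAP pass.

b3 →J1  (Se1: effort source, stroke at far end)
b0 →R1  (J1 effort already set via bond 3)
b1 →R2  (0-jn J1 has e-setter on 3)
b2 →R3  (0-jn J1 has e-setter on 3)
b4 →I1  (J1 effort already set via bond 3)

bond 0 stroke→R1
bond 1 stroke→R2
bond 2 stroke→R3
bond 3 stroke→J1
bond 4 stroke→I1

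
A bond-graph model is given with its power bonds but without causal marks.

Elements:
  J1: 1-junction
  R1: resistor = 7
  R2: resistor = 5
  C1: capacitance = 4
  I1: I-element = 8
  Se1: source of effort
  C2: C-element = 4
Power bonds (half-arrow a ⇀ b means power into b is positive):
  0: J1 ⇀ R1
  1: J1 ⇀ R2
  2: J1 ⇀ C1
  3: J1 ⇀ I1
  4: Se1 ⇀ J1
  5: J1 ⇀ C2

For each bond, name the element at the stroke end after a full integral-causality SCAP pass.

#4 stroke at J1  (Se1 (Se) sets effort on bond)
#2 stroke at J1  (C1: C, integral causality)
#3 stroke at I1  (I1: I, integral causality)
#0 stroke at J1  (J1: bond 3 brought flow, rest push out)
#1 stroke at J1  (J1: bond 3 brought flow, rest push out)
#5 stroke at J1  (J1: bond 3 brought flow, rest push out)

bond 0 stroke at J1
bond 1 stroke at J1
bond 2 stroke at J1
bond 3 stroke at I1
bond 4 stroke at J1
bond 5 stroke at J1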